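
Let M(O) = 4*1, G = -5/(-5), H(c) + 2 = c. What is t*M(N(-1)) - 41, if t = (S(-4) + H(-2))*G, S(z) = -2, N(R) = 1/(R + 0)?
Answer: -65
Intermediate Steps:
H(c) = -2 + c
N(R) = 1/R
G = 1 (G = -5*(-⅕) = 1)
M(O) = 4
t = -6 (t = (-2 + (-2 - 2))*1 = (-2 - 4)*1 = -6*1 = -6)
t*M(N(-1)) - 41 = -6*4 - 41 = -24 - 41 = -65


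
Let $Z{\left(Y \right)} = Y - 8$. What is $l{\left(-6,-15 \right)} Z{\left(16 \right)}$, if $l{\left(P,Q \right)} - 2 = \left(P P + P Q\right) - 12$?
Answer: $928$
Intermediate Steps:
$Z{\left(Y \right)} = -8 + Y$
$l{\left(P,Q \right)} = -10 + P^{2} + P Q$ ($l{\left(P,Q \right)} = 2 - \left(12 - P P - P Q\right) = 2 - \left(12 - P^{2} - P Q\right) = 2 + \left(-12 + P^{2} + P Q\right) = -10 + P^{2} + P Q$)
$l{\left(-6,-15 \right)} Z{\left(16 \right)} = \left(-10 + \left(-6\right)^{2} - -90\right) \left(-8 + 16\right) = \left(-10 + 36 + 90\right) 8 = 116 \cdot 8 = 928$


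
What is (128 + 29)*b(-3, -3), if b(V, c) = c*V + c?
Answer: 942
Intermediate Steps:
b(V, c) = c + V*c (b(V, c) = V*c + c = c + V*c)
(128 + 29)*b(-3, -3) = (128 + 29)*(-3*(1 - 3)) = 157*(-3*(-2)) = 157*6 = 942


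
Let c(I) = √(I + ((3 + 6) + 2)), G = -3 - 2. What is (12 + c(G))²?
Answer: (12 + √6)² ≈ 208.79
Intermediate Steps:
G = -5
c(I) = √(11 + I) (c(I) = √(I + (9 + 2)) = √(I + 11) = √(11 + I))
(12 + c(G))² = (12 + √(11 - 5))² = (12 + √6)²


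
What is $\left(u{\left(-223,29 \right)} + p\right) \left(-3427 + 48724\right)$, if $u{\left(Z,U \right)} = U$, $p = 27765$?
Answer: $1258984818$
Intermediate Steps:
$\left(u{\left(-223,29 \right)} + p\right) \left(-3427 + 48724\right) = \left(29 + 27765\right) \left(-3427 + 48724\right) = 27794 \cdot 45297 = 1258984818$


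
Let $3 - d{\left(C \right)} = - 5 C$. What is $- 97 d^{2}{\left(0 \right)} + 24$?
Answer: $-849$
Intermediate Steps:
$d{\left(C \right)} = 3 + 5 C$ ($d{\left(C \right)} = 3 - - 5 C = 3 + 5 C$)
$- 97 d^{2}{\left(0 \right)} + 24 = - 97 \left(3 + 5 \cdot 0\right)^{2} + 24 = - 97 \left(3 + 0\right)^{2} + 24 = - 97 \cdot 3^{2} + 24 = \left(-97\right) 9 + 24 = -873 + 24 = -849$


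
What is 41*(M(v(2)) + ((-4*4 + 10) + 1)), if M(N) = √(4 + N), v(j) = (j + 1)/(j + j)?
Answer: -205 + 41*√19/2 ≈ -115.64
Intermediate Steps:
v(j) = (1 + j)/(2*j) (v(j) = (1 + j)/((2*j)) = (1 + j)*(1/(2*j)) = (1 + j)/(2*j))
41*(M(v(2)) + ((-4*4 + 10) + 1)) = 41*(√(4 + (½)*(1 + 2)/2) + ((-4*4 + 10) + 1)) = 41*(√(4 + (½)*(½)*3) + ((-16 + 10) + 1)) = 41*(√(4 + ¾) + (-6 + 1)) = 41*(√(19/4) - 5) = 41*(√19/2 - 5) = 41*(-5 + √19/2) = -205 + 41*√19/2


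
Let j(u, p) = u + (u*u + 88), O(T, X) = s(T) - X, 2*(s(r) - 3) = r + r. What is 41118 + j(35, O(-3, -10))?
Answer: 42466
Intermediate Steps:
s(r) = 3 + r (s(r) = 3 + (r + r)/2 = 3 + (2*r)/2 = 3 + r)
O(T, X) = 3 + T - X (O(T, X) = (3 + T) - X = 3 + T - X)
j(u, p) = 88 + u + u**2 (j(u, p) = u + (u**2 + 88) = u + (88 + u**2) = 88 + u + u**2)
41118 + j(35, O(-3, -10)) = 41118 + (88 + 35 + 35**2) = 41118 + (88 + 35 + 1225) = 41118 + 1348 = 42466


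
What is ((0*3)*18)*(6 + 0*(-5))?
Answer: 0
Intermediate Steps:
((0*3)*18)*(6 + 0*(-5)) = (0*18)*(6 + 0) = 0*6 = 0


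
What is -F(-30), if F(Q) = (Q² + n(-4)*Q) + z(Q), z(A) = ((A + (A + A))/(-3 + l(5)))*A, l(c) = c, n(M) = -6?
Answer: -2430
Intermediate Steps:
z(A) = 3*A²/2 (z(A) = ((A + (A + A))/(-3 + 5))*A = ((A + 2*A)/2)*A = ((3*A)*(½))*A = (3*A/2)*A = 3*A²/2)
F(Q) = -6*Q + 5*Q²/2 (F(Q) = (Q² - 6*Q) + 3*Q²/2 = -6*Q + 5*Q²/2)
-F(-30) = -(-30)*(-12 + 5*(-30))/2 = -(-30)*(-12 - 150)/2 = -(-30)*(-162)/2 = -1*2430 = -2430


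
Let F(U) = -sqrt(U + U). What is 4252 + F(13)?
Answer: 4252 - sqrt(26) ≈ 4246.9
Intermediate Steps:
F(U) = -sqrt(2)*sqrt(U) (F(U) = -sqrt(2*U) = -sqrt(2)*sqrt(U))
4252 + F(13) = 4252 - sqrt(2)*sqrt(13) = 4252 - sqrt(26)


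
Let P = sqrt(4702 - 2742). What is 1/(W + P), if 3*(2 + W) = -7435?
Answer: -3189/7907263 - 18*sqrt(10)/7907263 ≈ -0.00041050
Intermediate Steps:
W = -7441/3 (W = -2 + (1/3)*(-7435) = -2 - 7435/3 = -7441/3 ≈ -2480.3)
P = 14*sqrt(10) (P = sqrt(1960) = 14*sqrt(10) ≈ 44.272)
1/(W + P) = 1/(-7441/3 + 14*sqrt(10))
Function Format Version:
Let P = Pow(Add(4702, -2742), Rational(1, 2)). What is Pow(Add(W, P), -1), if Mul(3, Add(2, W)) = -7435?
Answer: Add(Rational(-3189, 7907263), Mul(Rational(-18, 7907263), Pow(10, Rational(1, 2)))) ≈ -0.00041050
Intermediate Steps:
W = Rational(-7441, 3) (W = Add(-2, Mul(Rational(1, 3), -7435)) = Add(-2, Rational(-7435, 3)) = Rational(-7441, 3) ≈ -2480.3)
P = Mul(14, Pow(10, Rational(1, 2))) (P = Pow(1960, Rational(1, 2)) = Mul(14, Pow(10, Rational(1, 2))) ≈ 44.272)
Pow(Add(W, P), -1) = Pow(Add(Rational(-7441, 3), Mul(14, Pow(10, Rational(1, 2)))), -1)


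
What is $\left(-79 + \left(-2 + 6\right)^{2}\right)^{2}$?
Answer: $3969$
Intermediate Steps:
$\left(-79 + \left(-2 + 6\right)^{2}\right)^{2} = \left(-79 + 4^{2}\right)^{2} = \left(-79 + 16\right)^{2} = \left(-63\right)^{2} = 3969$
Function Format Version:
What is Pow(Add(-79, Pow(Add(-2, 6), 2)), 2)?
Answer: 3969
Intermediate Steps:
Pow(Add(-79, Pow(Add(-2, 6), 2)), 2) = Pow(Add(-79, Pow(4, 2)), 2) = Pow(Add(-79, 16), 2) = Pow(-63, 2) = 3969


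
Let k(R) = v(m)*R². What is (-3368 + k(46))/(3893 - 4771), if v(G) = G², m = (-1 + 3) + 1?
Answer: -7838/439 ≈ -17.854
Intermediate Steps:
m = 3 (m = 2 + 1 = 3)
k(R) = 9*R² (k(R) = 3²*R² = 9*R²)
(-3368 + k(46))/(3893 - 4771) = (-3368 + 9*46²)/(3893 - 4771) = (-3368 + 9*2116)/(-878) = (-3368 + 19044)*(-1/878) = 15676*(-1/878) = -7838/439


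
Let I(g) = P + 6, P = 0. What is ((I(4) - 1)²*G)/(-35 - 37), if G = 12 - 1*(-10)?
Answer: -275/36 ≈ -7.6389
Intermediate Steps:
I(g) = 6 (I(g) = 0 + 6 = 6)
G = 22 (G = 12 + 10 = 22)
((I(4) - 1)²*G)/(-35 - 37) = ((6 - 1)²*22)/(-35 - 37) = (5²*22)/(-72) = (25*22)*(-1/72) = 550*(-1/72) = -275/36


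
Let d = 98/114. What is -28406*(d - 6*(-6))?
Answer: -59681006/57 ≈ -1.0470e+6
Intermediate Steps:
d = 49/57 (d = 98*(1/114) = 49/57 ≈ 0.85965)
-28406*(d - 6*(-6)) = -28406*(49/57 - 6*(-6)) = -28406*(49/57 - 1*(-36)) = -28406*(49/57 + 36) = -28406*2101/57 = -59681006/57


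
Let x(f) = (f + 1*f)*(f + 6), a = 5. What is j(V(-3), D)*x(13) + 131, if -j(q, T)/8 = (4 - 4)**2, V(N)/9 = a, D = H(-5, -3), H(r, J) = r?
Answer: 131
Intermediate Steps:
D = -5
V(N) = 45 (V(N) = 9*5 = 45)
j(q, T) = 0 (j(q, T) = -8*(4 - 4)**2 = -8*0**2 = -8*0 = 0)
x(f) = 2*f*(6 + f) (x(f) = (f + f)*(6 + f) = (2*f)*(6 + f) = 2*f*(6 + f))
j(V(-3), D)*x(13) + 131 = 0*(2*13*(6 + 13)) + 131 = 0*(2*13*19) + 131 = 0*494 + 131 = 0 + 131 = 131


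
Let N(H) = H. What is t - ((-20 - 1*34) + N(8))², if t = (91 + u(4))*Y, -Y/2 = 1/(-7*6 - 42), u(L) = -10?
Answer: -29597/14 ≈ -2114.1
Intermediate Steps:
Y = 1/42 (Y = -2/(-7*6 - 42) = -2/(-42 - 42) = -2/(-84) = -2*(-1/84) = 1/42 ≈ 0.023810)
t = 27/14 (t = (91 - 10)*(1/42) = 81*(1/42) = 27/14 ≈ 1.9286)
t - ((-20 - 1*34) + N(8))² = 27/14 - ((-20 - 1*34) + 8)² = 27/14 - ((-20 - 34) + 8)² = 27/14 - (-54 + 8)² = 27/14 - 1*(-46)² = 27/14 - 1*2116 = 27/14 - 2116 = -29597/14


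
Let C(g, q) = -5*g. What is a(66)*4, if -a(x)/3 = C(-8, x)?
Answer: -480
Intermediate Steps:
a(x) = -120 (a(x) = -(-15)*(-8) = -3*40 = -120)
a(66)*4 = -120*4 = -480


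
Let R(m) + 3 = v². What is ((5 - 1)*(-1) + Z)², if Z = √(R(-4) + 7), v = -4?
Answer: 36 - 16*√5 ≈ 0.22291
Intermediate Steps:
R(m) = 13 (R(m) = -3 + (-4)² = -3 + 16 = 13)
Z = 2*√5 (Z = √(13 + 7) = √20 = 2*√5 ≈ 4.4721)
((5 - 1)*(-1) + Z)² = ((5 - 1)*(-1) + 2*√5)² = (4*(-1) + 2*√5)² = (-4 + 2*√5)²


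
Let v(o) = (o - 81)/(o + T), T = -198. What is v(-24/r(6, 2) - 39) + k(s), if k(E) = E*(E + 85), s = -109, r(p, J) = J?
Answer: 217172/83 ≈ 2616.5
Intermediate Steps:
v(o) = (-81 + o)/(-198 + o) (v(o) = (o - 81)/(o - 198) = (-81 + o)/(-198 + o))
k(E) = E*(85 + E)
v(-24/r(6, 2) - 39) + k(s) = (-81 + (-24/2 - 39))/(-198 + (-24/2 - 39)) - 109*(85 - 109) = (-81 + (-24*1/2 - 39))/(-198 + (-24*1/2 - 39)) - 109*(-24) = (-81 + (-12 - 39))/(-198 + (-12 - 39)) + 2616 = (-81 - 51)/(-198 - 51) + 2616 = -132/(-249) + 2616 = -1/249*(-132) + 2616 = 44/83 + 2616 = 217172/83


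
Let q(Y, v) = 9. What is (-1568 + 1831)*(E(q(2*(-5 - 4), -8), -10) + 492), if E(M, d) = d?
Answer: 126766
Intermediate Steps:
(-1568 + 1831)*(E(q(2*(-5 - 4), -8), -10) + 492) = (-1568 + 1831)*(-10 + 492) = 263*482 = 126766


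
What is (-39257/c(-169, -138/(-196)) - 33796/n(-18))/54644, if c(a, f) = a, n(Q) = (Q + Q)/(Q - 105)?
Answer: -29212675/13852254 ≈ -2.1089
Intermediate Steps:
n(Q) = 2*Q/(-105 + Q) (n(Q) = (2*Q)/(-105 + Q) = 2*Q/(-105 + Q))
(-39257/c(-169, -138/(-196)) - 33796/n(-18))/54644 = (-39257/(-169) - 33796/(2*(-18)/(-105 - 18)))/54644 = (-39257*(-1/169) - 33796/(2*(-18)/(-123)))*(1/54644) = (39257/169 - 33796/(2*(-18)*(-1/123)))*(1/54644) = (39257/169 - 33796/12/41)*(1/54644) = (39257/169 - 33796*41/12)*(1/54644) = (39257/169 - 346409/3)*(1/54644) = -58425350/507*1/54644 = -29212675/13852254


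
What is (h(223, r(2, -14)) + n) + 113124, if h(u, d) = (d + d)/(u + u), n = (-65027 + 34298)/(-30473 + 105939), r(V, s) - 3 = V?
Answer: 1903748044595/16828918 ≈ 1.1312e+5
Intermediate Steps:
r(V, s) = 3 + V
n = -30729/75466 ≈ -0.40719
h(u, d) = d/u (h(u, d) = (2*d)/((2*u)) = (2*d)*(1/(2*u)) = d/u)
(h(223, r(2, -14)) + n) + 113124 = ((3 + 2)/223 - 30729/75466) + 113124 = (5*(1/223) - 30729/75466) + 113124 = (5/223 - 30729/75466) + 113124 = -6475237/16828918 + 113124 = 1903748044595/16828918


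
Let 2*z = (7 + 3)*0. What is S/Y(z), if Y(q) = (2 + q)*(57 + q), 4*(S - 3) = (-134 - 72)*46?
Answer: -1183/57 ≈ -20.754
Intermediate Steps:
S = -2366 (S = 3 + ((-134 - 72)*46)/4 = 3 + (-206*46)/4 = 3 + (1/4)*(-9476) = 3 - 2369 = -2366)
z = 0 (z = ((7 + 3)*0)/2 = (10*0)/2 = (1/2)*0 = 0)
S/Y(z) = -2366/(114 + 0**2 + 59*0) = -2366/(114 + 0 + 0) = -2366/114 = -2366*1/114 = -1183/57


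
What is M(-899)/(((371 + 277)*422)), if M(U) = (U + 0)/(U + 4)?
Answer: 899/244743120 ≈ 3.6732e-6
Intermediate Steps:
M(U) = U/(4 + U)
M(-899)/(((371 + 277)*422)) = (-899/(4 - 899))/(((371 + 277)*422)) = (-899/(-895))/((648*422)) = -899*(-1/895)/273456 = (899/895)*(1/273456) = 899/244743120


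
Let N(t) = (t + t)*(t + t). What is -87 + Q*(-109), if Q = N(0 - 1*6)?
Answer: -15783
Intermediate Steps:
N(t) = 4*t² (N(t) = (2*t)*(2*t) = 4*t²)
Q = 144 (Q = 4*(0 - 1*6)² = 4*(0 - 6)² = 4*(-6)² = 4*36 = 144)
-87 + Q*(-109) = -87 + 144*(-109) = -87 - 15696 = -15783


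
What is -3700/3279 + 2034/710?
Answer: 2021243/1164045 ≈ 1.7364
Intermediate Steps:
-3700/3279 + 2034/710 = -3700*1/3279 + 2034*(1/710) = -3700/3279 + 1017/355 = 2021243/1164045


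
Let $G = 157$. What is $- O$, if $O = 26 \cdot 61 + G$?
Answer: $-1743$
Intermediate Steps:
$O = 1743$ ($O = 26 \cdot 61 + 157 = 1586 + 157 = 1743$)
$- O = \left(-1\right) 1743 = -1743$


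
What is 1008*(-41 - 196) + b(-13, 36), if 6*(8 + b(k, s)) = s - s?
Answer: -238904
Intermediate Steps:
b(k, s) = -8 (b(k, s) = -8 + (s - s)/6 = -8 + (⅙)*0 = -8 + 0 = -8)
1008*(-41 - 196) + b(-13, 36) = 1008*(-41 - 196) - 8 = 1008*(-237) - 8 = -238896 - 8 = -238904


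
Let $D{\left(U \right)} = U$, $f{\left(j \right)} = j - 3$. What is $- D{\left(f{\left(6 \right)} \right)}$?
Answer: $-3$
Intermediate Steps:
$f{\left(j \right)} = -3 + j$ ($f{\left(j \right)} = j - 3 = -3 + j$)
$- D{\left(f{\left(6 \right)} \right)} = - (-3 + 6) = \left(-1\right) 3 = -3$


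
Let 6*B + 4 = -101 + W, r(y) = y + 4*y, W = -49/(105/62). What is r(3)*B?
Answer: -2009/6 ≈ -334.83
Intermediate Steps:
W = -434/15 (W = -49/(105*(1/62)) = -49/105/62 = -49*62/105 = -434/15 ≈ -28.933)
r(y) = 5*y
B = -2009/90 (B = -⅔ + (-101 - 434/15)/6 = -⅔ + (⅙)*(-1949/15) = -⅔ - 1949/90 = -2009/90 ≈ -22.322)
r(3)*B = (5*3)*(-2009/90) = 15*(-2009/90) = -2009/6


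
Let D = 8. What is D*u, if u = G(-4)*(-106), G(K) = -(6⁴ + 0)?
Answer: 1099008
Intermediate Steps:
G(K) = -1296 (G(K) = -(1296 + 0) = -1*1296 = -1296)
u = 137376 (u = -1296*(-106) = 137376)
D*u = 8*137376 = 1099008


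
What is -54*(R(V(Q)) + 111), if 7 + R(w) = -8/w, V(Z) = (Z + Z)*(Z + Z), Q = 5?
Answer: -140292/25 ≈ -5611.7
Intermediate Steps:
V(Z) = 4*Z² (V(Z) = (2*Z)*(2*Z) = 4*Z²)
R(w) = -7 - 8/w
-54*(R(V(Q)) + 111) = -54*((-7 - 8/(4*5²)) + 111) = -54*((-7 - 8/(4*25)) + 111) = -54*((-7 - 8/100) + 111) = -54*((-7 - 8*1/100) + 111) = -54*((-7 - 2/25) + 111) = -54*(-177/25 + 111) = -54*2598/25 = -140292/25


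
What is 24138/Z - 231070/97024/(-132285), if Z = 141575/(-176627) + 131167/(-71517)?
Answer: -48917860354656368608955/5341315038065980032 ≈ -9158.4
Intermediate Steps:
Z = -33292652984/12631833159 (Z = 141575*(-1/176627) + 131167*(-1/71517) = -141575/176627 - 131167/71517 = -33292652984/12631833159 ≈ -2.6356)
24138/Z - 231070/97024/(-132285) = 24138/(-33292652984/12631833159) - 231070/97024/(-132285) = 24138*(-12631833159/33292652984) - 231070*1/97024*(-1/132285) = -152453594395971/16646326492 - 115535/48512*(-1/132285) = -152453594395971/16646326492 + 23107/1283481984 = -48917860354656368608955/5341315038065980032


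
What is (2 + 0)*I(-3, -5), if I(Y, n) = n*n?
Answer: 50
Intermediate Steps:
I(Y, n) = n²
(2 + 0)*I(-3, -5) = (2 + 0)*(-5)² = 2*25 = 50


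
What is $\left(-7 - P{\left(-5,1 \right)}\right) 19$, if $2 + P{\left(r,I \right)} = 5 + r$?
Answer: $-95$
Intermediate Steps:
$P{\left(r,I \right)} = 3 + r$ ($P{\left(r,I \right)} = -2 + \left(5 + r\right) = 3 + r$)
$\left(-7 - P{\left(-5,1 \right)}\right) 19 = \left(-7 - \left(3 - 5\right)\right) 19 = \left(-7 - -2\right) 19 = \left(-7 + 2\right) 19 = \left(-5\right) 19 = -95$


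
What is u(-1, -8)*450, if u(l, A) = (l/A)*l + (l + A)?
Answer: -16425/4 ≈ -4106.3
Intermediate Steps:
u(l, A) = A + l + l²/A (u(l, A) = l²/A + (A + l) = A + l + l²/A)
u(-1, -8)*450 = (-8 - 1 + (-1)²/(-8))*450 = (-8 - 1 - ⅛*1)*450 = (-8 - 1 - ⅛)*450 = -73/8*450 = -16425/4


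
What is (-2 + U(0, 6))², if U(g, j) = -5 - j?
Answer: 169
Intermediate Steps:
(-2 + U(0, 6))² = (-2 + (-5 - 1*6))² = (-2 + (-5 - 6))² = (-2 - 11)² = (-13)² = 169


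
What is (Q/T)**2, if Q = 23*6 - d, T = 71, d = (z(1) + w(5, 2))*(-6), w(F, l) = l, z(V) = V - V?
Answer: 22500/5041 ≈ 4.4634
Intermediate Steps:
z(V) = 0
d = -12 (d = (0 + 2)*(-6) = 2*(-6) = -12)
Q = 150 (Q = 23*6 - 1*(-12) = 138 + 12 = 150)
(Q/T)**2 = (150/71)**2 = 22500/5041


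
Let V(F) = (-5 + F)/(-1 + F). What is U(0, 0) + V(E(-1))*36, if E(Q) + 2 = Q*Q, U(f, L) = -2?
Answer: 106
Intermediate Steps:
E(Q) = -2 + Q² (E(Q) = -2 + Q*Q = -2 + Q²)
V(F) = (-5 + F)/(-1 + F)
U(0, 0) + V(E(-1))*36 = -2 + ((-5 + (-2 + (-1)²))/(-1 + (-2 + (-1)²)))*36 = -2 + ((-5 + (-2 + 1))/(-1 + (-2 + 1)))*36 = -2 + ((-5 - 1)/(-1 - 1))*36 = -2 + (-6/(-2))*36 = -2 - ½*(-6)*36 = -2 + 3*36 = -2 + 108 = 106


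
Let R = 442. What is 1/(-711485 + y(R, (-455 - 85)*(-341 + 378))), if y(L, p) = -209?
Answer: -1/711694 ≈ -1.4051e-6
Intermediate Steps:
1/(-711485 + y(R, (-455 - 85)*(-341 + 378))) = 1/(-711485 - 209) = 1/(-711694) = -1/711694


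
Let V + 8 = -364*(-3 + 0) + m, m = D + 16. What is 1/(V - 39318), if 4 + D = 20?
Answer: -1/38202 ≈ -2.6177e-5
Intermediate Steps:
D = 16 (D = -4 + 20 = 16)
m = 32 (m = 16 + 16 = 32)
V = 1116 (V = -8 + (-364*(-3 + 0) + 32) = -8 + (-364*(-3) + 32) = -8 + (-52*(-21) + 32) = -8 + (1092 + 32) = -8 + 1124 = 1116)
1/(V - 39318) = 1/(1116 - 39318) = 1/(-38202) = -1/38202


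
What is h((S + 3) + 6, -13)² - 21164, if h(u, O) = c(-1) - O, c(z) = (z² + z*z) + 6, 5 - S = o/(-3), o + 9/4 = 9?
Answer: -20723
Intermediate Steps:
o = 27/4 (o = -9/4 + 9 = 27/4 ≈ 6.7500)
S = 29/4 (S = 5 - 27/(4*(-3)) = 5 - 27*(-1)/(4*3) = 5 - 1*(-9/4) = 5 + 9/4 = 29/4 ≈ 7.2500)
c(z) = 6 + 2*z² (c(z) = (z² + z²) + 6 = 2*z² + 6 = 6 + 2*z²)
h(u, O) = 8 - O (h(u, O) = (6 + 2*(-1)²) - O = (6 + 2*1) - O = (6 + 2) - O = 8 - O)
h((S + 3) + 6, -13)² - 21164 = (8 - 1*(-13))² - 21164 = (8 + 13)² - 21164 = 21² - 21164 = 441 - 21164 = -20723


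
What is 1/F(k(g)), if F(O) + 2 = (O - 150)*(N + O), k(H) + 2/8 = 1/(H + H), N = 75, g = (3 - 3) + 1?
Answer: -16/180331 ≈ -8.8726e-5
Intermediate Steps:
g = 1 (g = 0 + 1 = 1)
k(H) = -1/4 + 1/(2*H) (k(H) = -1/4 + 1/(H + H) = -1/4 + 1/(2*H))
F(O) = -2 + (-150 + O)*(75 + O) (F(O) = -2 + (O - 150)*(75 + O) = -2 + (-150 + O)*(75 + O))
1/F(k(g)) = 1/(-11252 + ((1/4)*(2 - 1*1)/1)**2 - 75*(2 - 1*1)/(4*1)) = 1/(-11252 + ((1/4)*1*(2 - 1))**2 - 75*(2 - 1)/4) = 1/(-11252 + ((1/4)*1*1)**2 - 75/4) = 1/(-11252 + (1/4)**2 - 75*1/4) = 1/(-11252 + 1/16 - 75/4) = 1/(-180331/16) = -16/180331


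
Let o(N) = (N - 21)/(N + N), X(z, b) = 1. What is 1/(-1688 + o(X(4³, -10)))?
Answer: -1/1698 ≈ -0.00058893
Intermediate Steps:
o(N) = (-21 + N)/(2*N) (o(N) = (-21 + N)/((2*N)) = (-21 + N)*(1/(2*N)) = (-21 + N)/(2*N))
1/(-1688 + o(X(4³, -10))) = 1/(-1688 + (½)*(-21 + 1)/1) = 1/(-1688 + (½)*1*(-20)) = 1/(-1688 - 10) = 1/(-1698) = -1/1698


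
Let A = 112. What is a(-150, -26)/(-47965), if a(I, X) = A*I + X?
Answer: 16826/47965 ≈ 0.35080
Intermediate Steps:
a(I, X) = X + 112*I (a(I, X) = 112*I + X = X + 112*I)
a(-150, -26)/(-47965) = (-26 + 112*(-150))/(-47965) = (-26 - 16800)*(-1/47965) = -16826*(-1/47965) = 16826/47965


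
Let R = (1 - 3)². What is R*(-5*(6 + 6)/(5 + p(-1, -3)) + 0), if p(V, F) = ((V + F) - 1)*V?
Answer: -24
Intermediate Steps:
R = 4 (R = (-2)² = 4)
p(V, F) = V*(-1 + F + V) (p(V, F) = ((F + V) - 1)*V = (-1 + F + V)*V = V*(-1 + F + V))
R*(-5*(6 + 6)/(5 + p(-1, -3)) + 0) = 4*(-5*(6 + 6)/(5 - (-1 - 3 - 1)) + 0) = 4*(-60/(5 - 1*(-5)) + 0) = 4*(-60/(5 + 5) + 0) = 4*(-60/10 + 0) = 4*(-5*6/5 + 0) = 4*(-6 + 0) = 4*(-6) = -24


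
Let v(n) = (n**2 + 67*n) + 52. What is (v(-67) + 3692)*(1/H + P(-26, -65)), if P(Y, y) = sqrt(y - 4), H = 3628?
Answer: 936/907 + 3744*I*sqrt(69) ≈ 1.032 + 31100.0*I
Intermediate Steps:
v(n) = 52 + n**2 + 67*n
P(Y, y) = sqrt(-4 + y)
(v(-67) + 3692)*(1/H + P(-26, -65)) = ((52 + (-67)**2 + 67*(-67)) + 3692)*(1/3628 + sqrt(-4 - 65)) = ((52 + 4489 - 4489) + 3692)*(1/3628 + sqrt(-69)) = (52 + 3692)*(1/3628 + I*sqrt(69)) = 3744*(1/3628 + I*sqrt(69)) = 936/907 + 3744*I*sqrt(69)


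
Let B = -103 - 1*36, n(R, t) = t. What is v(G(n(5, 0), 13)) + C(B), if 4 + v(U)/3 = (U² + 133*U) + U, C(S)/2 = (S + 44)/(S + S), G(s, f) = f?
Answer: 795314/139 ≈ 5721.7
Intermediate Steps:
B = -139 (B = -103 - 36 = -139)
C(S) = (44 + S)/S (C(S) = 2*((S + 44)/(S + S)) = 2*((44 + S)/((2*S))) = 2*((44 + S)*(1/(2*S))) = 2*((44 + S)/(2*S)) = (44 + S)/S)
v(U) = -12 + 3*U² + 402*U (v(U) = -12 + 3*((U² + 133*U) + U) = -12 + 3*(U² + 134*U) = -12 + (3*U² + 402*U) = -12 + 3*U² + 402*U)
v(G(n(5, 0), 13)) + C(B) = (-12 + 3*13² + 402*13) + (44 - 139)/(-139) = (-12 + 3*169 + 5226) - 1/139*(-95) = (-12 + 507 + 5226) + 95/139 = 5721 + 95/139 = 795314/139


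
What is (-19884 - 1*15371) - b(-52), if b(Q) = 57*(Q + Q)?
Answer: -29327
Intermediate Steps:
b(Q) = 114*Q (b(Q) = 57*(2*Q) = 114*Q)
(-19884 - 1*15371) - b(-52) = (-19884 - 1*15371) - 114*(-52) = (-19884 - 15371) - 1*(-5928) = -35255 + 5928 = -29327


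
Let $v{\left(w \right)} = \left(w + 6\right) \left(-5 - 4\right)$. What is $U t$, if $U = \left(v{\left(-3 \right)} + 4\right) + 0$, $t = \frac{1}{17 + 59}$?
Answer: $- \frac{23}{76} \approx -0.30263$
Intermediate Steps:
$t = \frac{1}{76} \approx 0.013158$
$v{\left(w \right)} = -54 - 9 w$ ($v{\left(w \right)} = \left(6 + w\right) \left(-9\right) = -54 - 9 w$)
$U = -23$ ($U = \left(\left(-54 - -27\right) + 4\right) + 0 = \left(\left(-54 + 27\right) + 4\right) + 0 = \left(-27 + 4\right) + 0 = -23 + 0 = -23$)
$U t = \left(-23\right) \frac{1}{76} = - \frac{23}{76}$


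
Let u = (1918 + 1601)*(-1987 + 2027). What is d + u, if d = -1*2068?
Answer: 138692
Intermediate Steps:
u = 140760 (u = 3519*40 = 140760)
d = -2068
d + u = -2068 + 140760 = 138692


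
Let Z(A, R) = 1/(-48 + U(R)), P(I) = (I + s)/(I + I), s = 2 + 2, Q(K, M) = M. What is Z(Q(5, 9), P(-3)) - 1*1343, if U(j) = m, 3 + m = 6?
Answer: -60436/45 ≈ -1343.0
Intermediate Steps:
m = 3 (m = -3 + 6 = 3)
U(j) = 3
s = 4
P(I) = (4 + I)/(2*I) (P(I) = (I + 4)/(I + I) = (4 + I)/((2*I)) = (4 + I)*(1/(2*I)) = (4 + I)/(2*I))
Z(A, R) = -1/45 (Z(A, R) = 1/(-48 + 3) = 1/(-45) = -1/45)
Z(Q(5, 9), P(-3)) - 1*1343 = -1/45 - 1*1343 = -1/45 - 1343 = -60436/45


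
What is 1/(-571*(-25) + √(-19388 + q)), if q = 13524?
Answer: 14275/203781489 - 2*I*√1466/203781489 ≈ 7.005e-5 - 3.7578e-7*I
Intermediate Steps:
1/(-571*(-25) + √(-19388 + q)) = 1/(-571*(-25) + √(-19388 + 13524)) = 1/(14275 + √(-5864)) = 1/(14275 + 2*I*√1466)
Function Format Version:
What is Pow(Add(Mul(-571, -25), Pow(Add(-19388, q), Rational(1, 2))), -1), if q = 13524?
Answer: Add(Rational(14275, 203781489), Mul(Rational(-2, 203781489), I, Pow(1466, Rational(1, 2)))) ≈ Add(7.0050e-5, Mul(-3.7578e-7, I))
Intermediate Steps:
Pow(Add(Mul(-571, -25), Pow(Add(-19388, q), Rational(1, 2))), -1) = Pow(Add(Mul(-571, -25), Pow(Add(-19388, 13524), Rational(1, 2))), -1) = Pow(Add(14275, Pow(-5864, Rational(1, 2))), -1) = Pow(Add(14275, Mul(2, I, Pow(1466, Rational(1, 2)))), -1)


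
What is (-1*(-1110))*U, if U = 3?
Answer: 3330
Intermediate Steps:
(-1*(-1110))*U = -1*(-1110)*3 = 1110*3 = 3330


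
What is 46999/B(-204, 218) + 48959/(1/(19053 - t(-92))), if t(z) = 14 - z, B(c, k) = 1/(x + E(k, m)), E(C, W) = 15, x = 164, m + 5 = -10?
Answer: 936038994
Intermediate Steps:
m = -15 (m = -5 - 10 = -15)
B(c, k) = 1/179 (B(c, k) = 1/(164 + 15) = 1/179)
46999/B(-204, 218) + 48959/(1/(19053 - t(-92))) = 46999/(1/179) + 48959/(1/(19053 - (14 - 1*(-92)))) = 46999*179 + 48959/(1/(19053 - (14 + 92))) = 8412821 + 48959/(1/(19053 - 1*106)) = 8412821 + 48959/(1/(19053 - 106)) = 8412821 + 48959/(1/18947) = 8412821 + 48959*18947 = 8412821 + 927626173 = 936038994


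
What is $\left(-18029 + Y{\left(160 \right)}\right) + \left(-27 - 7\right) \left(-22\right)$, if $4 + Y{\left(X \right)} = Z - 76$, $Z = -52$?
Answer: $-17413$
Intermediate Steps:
$Y{\left(X \right)} = -132$ ($Y{\left(X \right)} = -4 - 128 = -132$)
$\left(-18029 + Y{\left(160 \right)}\right) + \left(-27 - 7\right) \left(-22\right) = \left(-18029 - 132\right) + \left(-27 - 7\right) \left(-22\right) = -18161 - -748 = -18161 + 748 = -17413$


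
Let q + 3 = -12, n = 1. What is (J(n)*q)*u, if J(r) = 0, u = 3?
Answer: 0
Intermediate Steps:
q = -15 (q = -3 - 12 = -15)
(J(n)*q)*u = (0*(-15))*3 = 0*3 = 0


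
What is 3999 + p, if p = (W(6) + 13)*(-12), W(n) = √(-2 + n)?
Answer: 3819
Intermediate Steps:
p = -180 (p = (√(-2 + 6) + 13)*(-12) = (√4 + 13)*(-12) = (2 + 13)*(-12) = 15*(-12) = -180)
3999 + p = 3999 - 180 = 3819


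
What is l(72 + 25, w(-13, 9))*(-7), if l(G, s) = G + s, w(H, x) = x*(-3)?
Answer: -490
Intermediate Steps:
w(H, x) = -3*x
l(72 + 25, w(-13, 9))*(-7) = ((72 + 25) - 3*9)*(-7) = (97 - 27)*(-7) = 70*(-7) = -490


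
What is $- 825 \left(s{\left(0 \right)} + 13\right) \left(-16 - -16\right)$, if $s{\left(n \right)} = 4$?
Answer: $0$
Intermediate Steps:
$- 825 \left(s{\left(0 \right)} + 13\right) \left(-16 - -16\right) = - 825 \left(4 + 13\right) \left(-16 - -16\right) = - 825 \cdot 17 \left(-16 + \left(-2 + 18\right)\right) = - 825 \cdot 17 \left(-16 + 16\right) = - 825 \cdot 17 \cdot 0 = \left(-825\right) 0 = 0$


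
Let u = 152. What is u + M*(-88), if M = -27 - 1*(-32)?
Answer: -288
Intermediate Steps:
M = 5 (M = -27 + 32 = 5)
u + M*(-88) = 152 + 5*(-88) = 152 - 440 = -288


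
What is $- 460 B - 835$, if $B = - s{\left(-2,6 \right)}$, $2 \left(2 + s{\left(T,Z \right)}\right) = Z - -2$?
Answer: $85$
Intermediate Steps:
$s{\left(T,Z \right)} = -1 + \frac{Z}{2}$ ($s{\left(T,Z \right)} = -2 + \frac{Z - -2}{2} = -2 + \frac{Z + 2}{2} = -2 + \frac{2 + Z}{2} = -2 + \left(1 + \frac{Z}{2}\right) = -1 + \frac{Z}{2}$)
$B = -2$ ($B = - (-1 + \frac{1}{2} \cdot 6) = - (-1 + 3) = \left(-1\right) 2 = -2$)
$- 460 B - 835 = \left(-460\right) \left(-2\right) - 835 = 920 - 835 = 85$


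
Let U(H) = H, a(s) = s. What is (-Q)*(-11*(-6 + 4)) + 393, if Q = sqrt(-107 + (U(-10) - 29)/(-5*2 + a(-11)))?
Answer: 393 - 88*I*sqrt(322)/7 ≈ 393.0 - 225.59*I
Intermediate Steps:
Q = 4*I*sqrt(322)/7 (Q = sqrt(-107 + (-10 - 29)/(-5*2 - 11)) = sqrt(-107 - 39/(-10 - 11)) = sqrt(-107 - 39/(-21)) = sqrt(-107 - 39*(-1/21)) = sqrt(-107 + 13/7) = sqrt(-736/7) = 4*I*sqrt(322)/7 ≈ 10.254*I)
(-Q)*(-11*(-6 + 4)) + 393 = (-4*I*sqrt(322)/7)*(-11*(-6 + 4)) + 393 = (-4*I*sqrt(322)/7)*(-11*(-2)) + 393 = -4*I*sqrt(322)/7*22 + 393 = -88*I*sqrt(322)/7 + 393 = 393 - 88*I*sqrt(322)/7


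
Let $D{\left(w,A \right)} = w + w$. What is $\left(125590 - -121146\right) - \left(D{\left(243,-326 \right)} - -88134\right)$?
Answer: $158116$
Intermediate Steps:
$D{\left(w,A \right)} = 2 w$
$\left(125590 - -121146\right) - \left(D{\left(243,-326 \right)} - -88134\right) = \left(125590 - -121146\right) - \left(2 \cdot 243 - -88134\right) = \left(125590 + 121146\right) - \left(486 + 88134\right) = 246736 - 88620 = 158116$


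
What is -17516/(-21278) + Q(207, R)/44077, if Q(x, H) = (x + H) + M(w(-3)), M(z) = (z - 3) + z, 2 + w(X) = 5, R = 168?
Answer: 390047908/468935203 ≈ 0.83177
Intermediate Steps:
w(X) = 3 (w(X) = -2 + 5 = 3)
M(z) = -3 + 2*z (M(z) = (-3 + z) + z = -3 + 2*z)
Q(x, H) = 3 + H + x (Q(x, H) = (x + H) + (-3 + 2*3) = (H + x) + (-3 + 6) = (H + x) + 3 = 3 + H + x)
-17516/(-21278) + Q(207, R)/44077 = -17516/(-21278) + (3 + 168 + 207)/44077 = -17516*(-1/21278) + 378*(1/44077) = 8758/10639 + 378/44077 = 390047908/468935203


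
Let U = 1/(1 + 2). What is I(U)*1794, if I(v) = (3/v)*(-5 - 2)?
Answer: -113022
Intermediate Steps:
U = 1/3 ≈ 0.33333
I(v) = -21/v (I(v) = (3/v)*(-7) = -21/v)
I(U)*1794 = -21/1/3*1794 = -21*3*1794 = -63*1794 = -113022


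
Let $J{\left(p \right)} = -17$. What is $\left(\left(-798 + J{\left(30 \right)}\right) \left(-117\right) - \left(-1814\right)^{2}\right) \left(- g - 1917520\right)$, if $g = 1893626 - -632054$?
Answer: $14197094811200$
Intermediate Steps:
$g = 2525680$ ($g = 1893626 + 632054 = 2525680$)
$\left(\left(-798 + J{\left(30 \right)}\right) \left(-117\right) - \left(-1814\right)^{2}\right) \left(- g - 1917520\right) = \left(\left(-798 - 17\right) \left(-117\right) - \left(-1814\right)^{2}\right) \left(\left(-1\right) 2525680 - 1917520\right) = \left(\left(-815\right) \left(-117\right) - 3290596\right) \left(-2525680 - 1917520\right) = \left(95355 - 3290596\right) \left(-4443200\right) = \left(-3195241\right) \left(-4443200\right) = 14197094811200$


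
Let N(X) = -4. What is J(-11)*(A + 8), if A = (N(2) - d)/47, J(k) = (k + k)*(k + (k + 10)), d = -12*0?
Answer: 98208/47 ≈ 2089.5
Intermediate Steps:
d = 0
J(k) = 2*k*(10 + 2*k) (J(k) = (2*k)*(k + (10 + k)) = (2*k)*(10 + 2*k) = 2*k*(10 + 2*k))
A = -4/47 (A = (-4 - 1*0)/47 = (-4 + 0)*(1/47) = -4*1/47 = -4/47 ≈ -0.085106)
J(-11)*(A + 8) = (4*(-11)*(5 - 11))*(-4/47 + 8) = (4*(-11)*(-6))*(372/47) = 264*(372/47) = 98208/47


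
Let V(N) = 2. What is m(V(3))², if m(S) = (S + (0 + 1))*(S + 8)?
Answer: 900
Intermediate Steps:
m(S) = (1 + S)*(8 + S) (m(S) = (S + 1)*(8 + S) = (1 + S)*(8 + S))
m(V(3))² = (8 + 2² + 9*2)² = (8 + 4 + 18)² = 30² = 900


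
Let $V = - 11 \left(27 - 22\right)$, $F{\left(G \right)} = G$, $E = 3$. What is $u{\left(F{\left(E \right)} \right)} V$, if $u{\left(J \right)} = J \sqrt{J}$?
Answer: $- 165 \sqrt{3} \approx -285.79$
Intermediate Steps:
$u{\left(J \right)} = J^{\frac{3}{2}}$
$V = -55$ ($V = \left(-11\right) 5 = -55$)
$u{\left(F{\left(E \right)} \right)} V = 3^{\frac{3}{2}} \left(-55\right) = 3 \sqrt{3} \left(-55\right) = - 165 \sqrt{3}$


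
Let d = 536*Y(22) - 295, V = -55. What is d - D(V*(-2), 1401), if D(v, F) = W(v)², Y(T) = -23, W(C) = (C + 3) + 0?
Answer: -25392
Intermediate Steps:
W(C) = 3 + C (W(C) = (3 + C) + 0 = 3 + C)
D(v, F) = (3 + v)²
d = -12623 (d = 536*(-23) - 295 = -12328 - 295 = -12623)
d - D(V*(-2), 1401) = -12623 - (3 - 55*(-2))² = -12623 - (3 + 110)² = -12623 - 1*113² = -12623 - 1*12769 = -12623 - 12769 = -25392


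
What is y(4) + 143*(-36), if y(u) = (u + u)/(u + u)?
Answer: -5147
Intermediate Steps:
y(u) = 1 (y(u) = (2*u)/((2*u)) = (2*u)*(1/(2*u)) = 1)
y(4) + 143*(-36) = 1 + 143*(-36) = 1 - 5148 = -5147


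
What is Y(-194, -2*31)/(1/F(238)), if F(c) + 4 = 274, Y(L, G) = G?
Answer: -16740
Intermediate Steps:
F(c) = 270 (F(c) = -4 + 274 = 270)
Y(-194, -2*31)/(1/F(238)) = (-2*31)/(1/270) = -62/1/270 = -62*270 = -16740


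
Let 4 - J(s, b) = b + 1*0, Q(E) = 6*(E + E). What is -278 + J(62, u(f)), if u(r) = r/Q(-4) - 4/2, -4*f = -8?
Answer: -6527/24 ≈ -271.96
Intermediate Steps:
Q(E) = 12*E (Q(E) = 6*(2*E) = 12*E)
f = 2 (f = -¼*(-8) = 2)
u(r) = -2 - r/48 (u(r) = r/((12*(-4))) - 4/2 = r/(-48) - 4*½ = r*(-1/48) - 2 = -r/48 - 2 = -2 - r/48)
J(s, b) = 4 - b (J(s, b) = 4 - (b + 1*0) = 4 - (b + 0) = 4 - b)
-278 + J(62, u(f)) = -278 + (4 - (-2 - 1/48*2)) = -278 + (4 - (-2 - 1/24)) = -278 + (4 - 1*(-49/24)) = -278 + (4 + 49/24) = -278 + 145/24 = -6527/24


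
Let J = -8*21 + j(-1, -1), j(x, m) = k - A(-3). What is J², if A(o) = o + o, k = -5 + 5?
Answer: 26244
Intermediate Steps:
k = 0
A(o) = 2*o
j(x, m) = 6 (j(x, m) = 0 - 2*(-3) = 0 - 1*(-6) = 0 + 6 = 6)
J = -162 (J = -8*21 + 6 = -168 + 6 = -162)
J² = (-162)² = 26244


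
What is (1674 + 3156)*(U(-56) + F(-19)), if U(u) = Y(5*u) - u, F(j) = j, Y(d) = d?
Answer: -1173690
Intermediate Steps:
U(u) = 4*u (U(u) = 5*u - u = 4*u)
(1674 + 3156)*(U(-56) + F(-19)) = (1674 + 3156)*(4*(-56) - 19) = 4830*(-224 - 19) = 4830*(-243) = -1173690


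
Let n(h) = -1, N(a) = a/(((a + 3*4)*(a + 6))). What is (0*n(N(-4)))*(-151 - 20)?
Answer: 0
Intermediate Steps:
N(a) = a/((6 + a)*(12 + a)) (N(a) = a/(((a + 12)*(6 + a))) = a/(((12 + a)*(6 + a))) = a/(((6 + a)*(12 + a))) = a*(1/((6 + a)*(12 + a))) = a/((6 + a)*(12 + a)))
(0*n(N(-4)))*(-151 - 20) = (0*(-1))*(-151 - 20) = 0*(-171) = 0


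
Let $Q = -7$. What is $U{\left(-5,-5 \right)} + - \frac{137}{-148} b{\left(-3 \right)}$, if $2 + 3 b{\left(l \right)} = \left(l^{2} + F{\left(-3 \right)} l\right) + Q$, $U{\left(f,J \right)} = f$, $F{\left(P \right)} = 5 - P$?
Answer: $- \frac{459}{37} \approx -12.405$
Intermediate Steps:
$b{\left(l \right)} = -3 + \frac{l^{2}}{3} + \frac{8 l}{3}$ ($b{\left(l \right)} = - \frac{2}{3} + \frac{\left(l^{2} + \left(5 - -3\right) l\right) - 7}{3} = - \frac{2}{3} + \frac{\left(l^{2} + \left(5 + 3\right) l\right) - 7}{3} = - \frac{2}{3} + \frac{\left(l^{2} + 8 l\right) - 7}{3} = - \frac{2}{3} + \frac{-7 + l^{2} + 8 l}{3} = - \frac{2}{3} + \left(- \frac{7}{3} + \frac{l^{2}}{3} + \frac{8 l}{3}\right) = -3 + \frac{l^{2}}{3} + \frac{8 l}{3}$)
$U{\left(-5,-5 \right)} + - \frac{137}{-148} b{\left(-3 \right)} = -5 + - \frac{137}{-148} \left(-3 + \frac{\left(-3\right)^{2}}{3} + \frac{8}{3} \left(-3\right)\right) = -5 + \left(-137\right) \left(- \frac{1}{148}\right) \left(-3 + \frac{1}{3} \cdot 9 - 8\right) = -5 + \frac{137 \left(-3 + 3 - 8\right)}{148} = -5 + \frac{137}{148} \left(-8\right) = -5 - \frac{274}{37} = - \frac{459}{37}$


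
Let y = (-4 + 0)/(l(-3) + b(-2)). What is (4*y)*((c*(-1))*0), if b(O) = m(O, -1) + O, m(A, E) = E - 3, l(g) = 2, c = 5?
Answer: 0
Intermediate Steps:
m(A, E) = -3 + E
b(O) = -4 + O (b(O) = (-3 - 1) + O = -4 + O)
y = 1 (y = (-4 + 0)/(2 + (-4 - 2)) = -4/(2 - 6) = -4/(-4) = -4*(-1/4) = 1)
(4*y)*((c*(-1))*0) = (4*1)*((5*(-1))*0) = 4*(-5*0) = 4*0 = 0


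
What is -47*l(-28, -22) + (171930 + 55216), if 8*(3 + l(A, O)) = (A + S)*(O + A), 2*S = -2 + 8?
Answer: 879773/4 ≈ 2.1994e+5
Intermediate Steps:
S = 3 (S = (-2 + 8)/2 = (½)*6 = 3)
l(A, O) = -3 + (3 + A)*(A + O)/8 (l(A, O) = -3 + ((A + 3)*(O + A))/8 = -3 + ((3 + A)*(A + O))/8 = -3 + (3 + A)*(A + O)/8)
-47*l(-28, -22) + (171930 + 55216) = -47*(-3 + (⅛)*(-28)² + (3/8)*(-28) + (3/8)*(-22) + (⅛)*(-28)*(-22)) + (171930 + 55216) = -47*(-3 + (⅛)*784 - 21/2 - 33/4 + 77) + 227146 = -47*(-3 + 98 - 21/2 - 33/4 + 77) + 227146 = -47*613/4 + 227146 = -28811/4 + 227146 = 879773/4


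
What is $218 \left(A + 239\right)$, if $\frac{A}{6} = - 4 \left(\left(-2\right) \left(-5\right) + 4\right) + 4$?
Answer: $-15914$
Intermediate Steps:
$A = -312$ ($A = 6 \left(- 4 \left(\left(-2\right) \left(-5\right) + 4\right) + 4\right) = 6 \left(- 4 \left(10 + 4\right) + 4\right) = 6 \left(\left(-4\right) 14 + 4\right) = 6 \left(-56 + 4\right) = 6 \left(-52\right) = -312$)
$218 \left(A + 239\right) = 218 \left(-312 + 239\right) = 218 \left(-73\right) = -15914$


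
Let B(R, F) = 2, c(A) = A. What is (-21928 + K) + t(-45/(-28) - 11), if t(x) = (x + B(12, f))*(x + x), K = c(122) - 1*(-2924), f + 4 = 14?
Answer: -7347303/392 ≈ -18743.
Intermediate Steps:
f = 10 (f = -4 + 14 = 10)
K = 3046 (K = 122 - 1*(-2924) = 122 + 2924 = 3046)
t(x) = 2*x*(2 + x) (t(x) = (x + 2)*(x + x) = (2 + x)*(2*x) = 2*x*(2 + x))
(-21928 + K) + t(-45/(-28) - 11) = (-21928 + 3046) + 2*(-45/(-28) - 11)*(2 + (-45/(-28) - 11)) = -18882 + 2*(-45*(-1/28) - 11)*(2 + (-45*(-1/28) - 11)) = -18882 + 2*(45/28 - 11)*(2 + (45/28 - 11)) = -18882 + 2*(-263/28)*(2 - 263/28) = -18882 + 2*(-263/28)*(-207/28) = -18882 + 54441/392 = -7347303/392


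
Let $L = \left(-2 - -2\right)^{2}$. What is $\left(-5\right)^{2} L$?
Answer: $0$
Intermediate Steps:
$L = 0$ ($L = \left(-2 + \left(-2 + 4\right)\right)^{2} = \left(-2 + 2\right)^{2} = 0^{2} = 0$)
$\left(-5\right)^{2} L = \left(-5\right)^{2} \cdot 0 = 25 \cdot 0 = 0$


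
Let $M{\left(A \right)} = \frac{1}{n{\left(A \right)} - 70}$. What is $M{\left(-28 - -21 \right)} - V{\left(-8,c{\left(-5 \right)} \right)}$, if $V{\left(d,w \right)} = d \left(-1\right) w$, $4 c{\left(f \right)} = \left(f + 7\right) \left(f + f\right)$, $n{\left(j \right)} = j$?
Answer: $\frac{3079}{77} \approx 39.987$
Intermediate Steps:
$c{\left(f \right)} = \frac{f \left(7 + f\right)}{2}$ ($c{\left(f \right)} = \frac{\left(f + 7\right) \left(f + f\right)}{4} = \frac{\left(7 + f\right) 2 f}{4} = \frac{2 f \left(7 + f\right)}{4} = \frac{f \left(7 + f\right)}{2}$)
$V{\left(d,w \right)} = - d w$
$M{\left(A \right)} = \frac{1}{-70 + A}$ ($M{\left(A \right)} = \frac{1}{A - 70} = \frac{1}{-70 + A}$)
$M{\left(-28 - -21 \right)} - V{\left(-8,c{\left(-5 \right)} \right)} = \frac{1}{-70 - 7} - \left(-1\right) \left(-8\right) \frac{1}{2} \left(-5\right) \left(7 - 5\right) = \frac{1}{-70 + \left(-28 + 21\right)} - \left(-1\right) \left(-8\right) \frac{1}{2} \left(-5\right) 2 = \frac{1}{-70 - 7} - \left(-1\right) \left(-8\right) \left(-5\right) = \frac{1}{-77} - -40 = - \frac{1}{77} + 40 = \frac{3079}{77}$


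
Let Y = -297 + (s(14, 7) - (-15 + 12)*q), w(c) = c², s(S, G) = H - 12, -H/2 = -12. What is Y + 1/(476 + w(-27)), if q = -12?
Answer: -386804/1205 ≈ -321.00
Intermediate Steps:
H = 24 (H = -2*(-12) = 24)
s(S, G) = 12 (s(S, G) = 24 - 12 = 12)
Y = -321 (Y = -297 + (12 - (-15 + 12)*(-12)) = -297 + (12 - (-3)*(-12)) = -297 + (12 - 1*36) = -297 + (12 - 36) = -297 - 24 = -321)
Y + 1/(476 + w(-27)) = -321 + 1/(476 + (-27)²) = -321 + 1/(476 + 729) = -321 + 1/1205 = -386804/1205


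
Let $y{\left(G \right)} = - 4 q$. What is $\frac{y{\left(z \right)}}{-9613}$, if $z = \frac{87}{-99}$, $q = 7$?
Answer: $\frac{28}{9613} \approx 0.0029127$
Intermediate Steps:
$z = - \frac{29}{33}$ ($z = 87 \left(- \frac{1}{99}\right) = - \frac{29}{33} \approx -0.87879$)
$y{\left(G \right)} = -28$ ($y{\left(G \right)} = \left(-4\right) 7 = -28$)
$\frac{y{\left(z \right)}}{-9613} = - \frac{28}{-9613} = \left(-28\right) \left(- \frac{1}{9613}\right) = \frac{28}{9613}$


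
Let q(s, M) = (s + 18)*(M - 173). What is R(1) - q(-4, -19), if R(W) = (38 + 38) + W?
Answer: 2765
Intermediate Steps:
R(W) = 76 + W
q(s, M) = (-173 + M)*(18 + s) (q(s, M) = (18 + s)*(-173 + M) = (-173 + M)*(18 + s))
R(1) - q(-4, -19) = (76 + 1) - (-3114 - 173*(-4) + 18*(-19) - 19*(-4)) = 77 - (-3114 + 692 - 342 + 76) = 77 - 1*(-2688) = 77 + 2688 = 2765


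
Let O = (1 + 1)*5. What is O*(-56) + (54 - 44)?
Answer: -550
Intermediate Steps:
O = 10 (O = 2*5 = 10)
O*(-56) + (54 - 44) = 10*(-56) + (54 - 44) = -560 + 10 = -550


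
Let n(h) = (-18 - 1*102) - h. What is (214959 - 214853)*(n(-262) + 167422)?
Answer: 17761784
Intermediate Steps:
n(h) = -120 - h (n(h) = (-18 - 102) - h = -120 - h)
(214959 - 214853)*(n(-262) + 167422) = (214959 - 214853)*((-120 - 1*(-262)) + 167422) = 106*((-120 + 262) + 167422) = 106*(142 + 167422) = 106*167564 = 17761784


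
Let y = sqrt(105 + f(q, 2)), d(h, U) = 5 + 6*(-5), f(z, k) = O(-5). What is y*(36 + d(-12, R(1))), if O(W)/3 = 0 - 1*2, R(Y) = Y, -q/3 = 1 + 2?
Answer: 33*sqrt(11) ≈ 109.45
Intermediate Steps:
q = -9 (q = -3*(1 + 2) = -3*3 = -9)
O(W) = -6 (O(W) = 3*(0 - 1*2) = 3*(0 - 2) = 3*(-2) = -6)
f(z, k) = -6
d(h, U) = -25 (d(h, U) = 5 - 30 = -25)
y = 3*sqrt(11) (y = sqrt(105 - 6) = sqrt(99) = 3*sqrt(11) ≈ 9.9499)
y*(36 + d(-12, R(1))) = (3*sqrt(11))*(36 - 25) = (3*sqrt(11))*11 = 33*sqrt(11)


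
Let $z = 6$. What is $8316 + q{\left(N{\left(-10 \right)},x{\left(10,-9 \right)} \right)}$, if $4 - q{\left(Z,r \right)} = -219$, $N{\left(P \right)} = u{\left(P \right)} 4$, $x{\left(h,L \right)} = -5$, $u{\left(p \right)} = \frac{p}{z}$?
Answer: $8539$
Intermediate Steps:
$u{\left(p \right)} = \frac{p}{6}$
$N{\left(P \right)} = \frac{2 P}{3}$ ($N{\left(P \right)} = \frac{P}{6} \cdot 4 = \frac{2 P}{3}$)
$q{\left(Z,r \right)} = 223$ ($q{\left(Z,r \right)} = 4 - -219 = 4 + 219 = 223$)
$8316 + q{\left(N{\left(-10 \right)},x{\left(10,-9 \right)} \right)} = 8316 + 223 = 8539$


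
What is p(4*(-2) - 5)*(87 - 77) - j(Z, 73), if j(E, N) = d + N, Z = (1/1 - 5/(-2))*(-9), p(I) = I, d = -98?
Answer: -105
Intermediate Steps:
Z = -63/2 (Z = (1*1 - 5*(-½))*(-9) = (1 + 5/2)*(-9) = (7/2)*(-9) = -63/2 ≈ -31.500)
j(E, N) = -98 + N
p(4*(-2) - 5)*(87 - 77) - j(Z, 73) = (4*(-2) - 5)*(87 - 77) - (-98 + 73) = (-8 - 5)*10 - 1*(-25) = -13*10 + 25 = -130 + 25 = -105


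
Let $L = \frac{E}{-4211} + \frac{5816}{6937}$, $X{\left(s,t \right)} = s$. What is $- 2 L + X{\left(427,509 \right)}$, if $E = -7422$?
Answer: $\frac{12321443709}{29211707} \approx 421.8$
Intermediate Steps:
$L = \frac{75977590}{29211707}$ ($L = - \frac{7422}{-4211} + \frac{5816}{6937} = \left(-7422\right) \left(- \frac{1}{4211}\right) + 5816 \cdot \frac{1}{6937} = \frac{7422}{4211} + \frac{5816}{6937} = \frac{75977590}{29211707} \approx 2.6009$)
$- 2 L + X{\left(427,509 \right)} = \left(-2\right) \frac{75977590}{29211707} + 427 = - \frac{151955180}{29211707} + 427 = \frac{12321443709}{29211707}$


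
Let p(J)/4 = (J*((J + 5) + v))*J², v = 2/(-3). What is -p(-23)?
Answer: -2725408/3 ≈ -9.0847e+5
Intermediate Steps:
v = -⅔ (v = 2*(-⅓) = -⅔ ≈ -0.66667)
p(J) = 4*J³*(13/3 + J) (p(J) = 4*((J*((J + 5) - ⅔))*J²) = 4*((J*((5 + J) - ⅔))*J²) = 4*((J*(13/3 + J))*J²) = 4*(J³*(13/3 + J)) = 4*J³*(13/3 + J))
-p(-23) = -(-23)³*(52/3 + 4*(-23)) = -(-12167)*(52/3 - 92) = -(-12167)*(-224)/3 = -1*2725408/3 = -2725408/3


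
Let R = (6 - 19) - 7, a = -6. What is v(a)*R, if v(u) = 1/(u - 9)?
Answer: 4/3 ≈ 1.3333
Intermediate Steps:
v(u) = 1/(-9 + u)
R = -20 (R = -13 - 7 = -20)
v(a)*R = -20/(-9 - 6) = -20/(-15) = -1/15*(-20) = 4/3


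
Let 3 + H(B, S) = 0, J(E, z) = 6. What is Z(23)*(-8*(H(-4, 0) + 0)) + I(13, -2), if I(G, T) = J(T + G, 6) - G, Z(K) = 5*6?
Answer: 713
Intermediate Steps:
H(B, S) = -3 (H(B, S) = -3 + 0 = -3)
Z(K) = 30
I(G, T) = 6 - G
Z(23)*(-8*(H(-4, 0) + 0)) + I(13, -2) = 30*(-8*(-3 + 0)) + (6 - 1*13) = 30*(-8*(-3)) + (6 - 13) = 30*24 - 7 = 720 - 7 = 713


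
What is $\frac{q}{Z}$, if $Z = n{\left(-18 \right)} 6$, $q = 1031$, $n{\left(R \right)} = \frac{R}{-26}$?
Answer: $\frac{13403}{54} \approx 248.2$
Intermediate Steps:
$n{\left(R \right)} = - \frac{R}{26}$ ($n{\left(R \right)} = R \left(- \frac{1}{26}\right) = - \frac{R}{26}$)
$Z = \frac{54}{13}$ ($Z = \left(- \frac{1}{26}\right) \left(-18\right) 6 = \frac{9}{13} \cdot 6 = \frac{54}{13} \approx 4.1538$)
$\frac{q}{Z} = \frac{1031}{\frac{54}{13}} = 1031 \cdot \frac{13}{54} = \frac{13403}{54}$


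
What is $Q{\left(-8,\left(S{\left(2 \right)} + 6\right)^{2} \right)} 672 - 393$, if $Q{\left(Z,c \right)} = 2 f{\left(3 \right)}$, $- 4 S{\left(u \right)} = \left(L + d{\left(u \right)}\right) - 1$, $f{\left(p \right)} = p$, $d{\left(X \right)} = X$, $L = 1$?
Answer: $3639$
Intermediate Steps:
$S{\left(u \right)} = - \frac{u}{4}$ ($S{\left(u \right)} = - \frac{\left(1 + u\right) - 1}{4} = - \frac{u}{4}$)
$Q{\left(Z,c \right)} = 6$ ($Q{\left(Z,c \right)} = 2 \cdot 3 = 6$)
$Q{\left(-8,\left(S{\left(2 \right)} + 6\right)^{2} \right)} 672 - 393 = 6 \cdot 672 - 393 = 4032 - 393 = 3639$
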